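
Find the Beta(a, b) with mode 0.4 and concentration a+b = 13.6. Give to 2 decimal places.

a = 5.64, b = 7.96

For a,b>1 the mode is (a−1)/(a+b−2), so a = mode·(κ−2)+1 = 0.4×11.6+1 = 5.64.
And b = (1−mode)·(κ−2)+1 = 0.6×11.6+1 = 7.96.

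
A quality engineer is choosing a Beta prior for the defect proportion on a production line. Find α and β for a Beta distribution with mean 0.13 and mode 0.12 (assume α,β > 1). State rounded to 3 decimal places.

α = 9.880, β = 66.120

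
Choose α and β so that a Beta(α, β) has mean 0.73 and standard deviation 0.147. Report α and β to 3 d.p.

α = 5.928, β = 2.193

First σ² = 0.021609. Setting α = μn, β = (1−μ)n with n = α+β,
μ(1−μ)/(n+1) = 0.021609 ⇒ n+1 = 0.1971/0.021609 = 9.1212 ⇒ n = 8.1212.
Hence α = 0.73×8.1212 = 5.928, β = 0.27×8.1212 = 2.193.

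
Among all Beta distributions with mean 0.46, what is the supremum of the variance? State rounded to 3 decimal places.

For fixed mean μ the Beta variance is μ(1−μ)/(α+β+1), increasing as α+β decreases.
Its least upper bound (not attained) is μ(1−μ) = 0.46·0.54 = 0.248.

0.248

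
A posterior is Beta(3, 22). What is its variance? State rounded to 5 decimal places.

0.00406

μ = 3/25 = 0.120000; Var = μ(1−μ)/(α+β+1) = 0.1056000/26 = 0.00406.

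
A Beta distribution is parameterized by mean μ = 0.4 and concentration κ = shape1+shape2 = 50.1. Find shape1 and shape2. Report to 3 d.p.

shape1 = 20.040, shape2 = 30.060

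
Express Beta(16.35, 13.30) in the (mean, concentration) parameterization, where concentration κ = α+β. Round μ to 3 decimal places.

μ = 0.551, κ = 29.65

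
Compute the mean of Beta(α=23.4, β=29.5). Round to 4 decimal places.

The Beta mean is α/(α+β) = 23.4/(23.4+29.5) = 0.4423.

0.4423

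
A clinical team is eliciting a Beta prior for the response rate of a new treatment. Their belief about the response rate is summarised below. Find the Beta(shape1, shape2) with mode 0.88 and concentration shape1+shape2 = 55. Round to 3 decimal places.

Since the density peak of Beta(shape1,shape2) is at (shape1−1)/(shape1+shape2−2),
shape1 = 1 + 0.88(55−2) = 47.640 and shape2 = 55 − 47.640 = 7.360.

shape1 = 47.640, shape2 = 7.360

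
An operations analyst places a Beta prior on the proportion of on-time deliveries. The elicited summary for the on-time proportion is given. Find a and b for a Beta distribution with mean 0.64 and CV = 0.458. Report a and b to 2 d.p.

a = 1.08, b = 0.61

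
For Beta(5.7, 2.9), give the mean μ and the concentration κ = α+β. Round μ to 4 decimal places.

κ = α+β = 5.7+2.9 = 8.6; μ = α/κ = 5.7/8.6 = 0.6628.

μ = 0.6628, κ = 8.6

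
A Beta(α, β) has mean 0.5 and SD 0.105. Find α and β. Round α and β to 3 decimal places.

First σ² = 0.011025. Setting α = μn, β = (1−μ)n with n = α+β,
μ(1−μ)/(n+1) = 0.011025 ⇒ n+1 = 0.25/0.011025 = 22.6757 ⇒ n = 21.6757.
Hence α = 0.5×21.6757 = 10.838, β = 0.5×21.6757 = 10.838.

α = 10.838, β = 10.838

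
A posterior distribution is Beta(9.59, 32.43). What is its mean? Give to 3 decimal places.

The Beta mean is α/(α+β) = 9.59/(9.59+32.43) = 0.228.

0.228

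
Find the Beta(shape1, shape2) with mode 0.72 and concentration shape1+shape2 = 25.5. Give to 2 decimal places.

shape1 = 17.92, shape2 = 7.58

For shape1,shape2>1 the mode is (shape1−1)/(shape1+shape2−2), so shape1 = mode·(κ−2)+1 = 0.72×23.5+1 = 17.92.
And shape2 = (1−mode)·(κ−2)+1 = 0.28×23.5+1 = 7.58.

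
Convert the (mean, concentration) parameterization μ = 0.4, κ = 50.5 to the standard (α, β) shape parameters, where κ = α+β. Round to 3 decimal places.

Split κ in proportion μ : (1−μ): α = 0.4·50.5 = 20.200, β = 50.5 − 20.200 = 30.300.

α = 20.200, β = 30.300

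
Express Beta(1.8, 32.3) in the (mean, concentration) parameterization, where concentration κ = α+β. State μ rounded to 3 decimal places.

μ = 0.053, κ = 34.1

κ = α+β = 1.8+32.3 = 34.1; μ = α/κ = 1.8/34.1 = 0.053.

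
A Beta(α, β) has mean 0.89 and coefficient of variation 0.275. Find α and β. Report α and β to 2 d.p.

α = 0.56, β = 0.07

Var = (CV·μ)² = (0.275×0.89)² = 0.059903.
α+β = μ(1−μ)/Var − 1 = 0.0979/0.059903 − 1 = 0.6343.
Thus α = 0.89·0.6343 = 0.56 and β = 0.11·0.6343 = 0.07.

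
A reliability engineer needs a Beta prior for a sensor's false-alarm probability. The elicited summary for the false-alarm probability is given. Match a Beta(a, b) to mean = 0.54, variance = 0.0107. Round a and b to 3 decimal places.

a = 11.996, b = 10.219

By moment matching, a+b = μ(1−μ)/σ² − 1 = (0.54·0.46)/0.0107 − 1 = 23.2150 − 1 = 22.2150.
Since a/(a+b) = μ, a = 0.54·22.2150 = 11.996 and b = 0.46·22.2150 = 10.219.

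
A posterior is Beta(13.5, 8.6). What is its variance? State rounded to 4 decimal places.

0.0103

Var = αβ/[(α+β)²(α+β+1)] = (13.5×8.6)/(22.1²×23.1) = 116.10/11282.271 = 0.0103.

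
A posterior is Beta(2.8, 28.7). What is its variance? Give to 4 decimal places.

0.0025

α+β = 31.5 and αβ = 80.36, so Var = αβ/[(α+β)²(α+β+1)] = 80.36/32248.125 = 0.0025.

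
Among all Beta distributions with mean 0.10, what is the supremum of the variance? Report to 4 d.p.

0.0900

For fixed mean μ the Beta variance is μ(1−μ)/(α+β+1), increasing as α+β decreases.
Its least upper bound (not attained) is μ(1−μ) = 0.10·0.90 = 0.0900.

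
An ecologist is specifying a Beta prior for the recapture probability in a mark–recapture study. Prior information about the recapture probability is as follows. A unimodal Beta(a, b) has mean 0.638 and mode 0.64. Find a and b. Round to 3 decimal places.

a = 89.320, b = 50.680

With s = a+b: μ = a/s and mode = (a−1)/(s−2). Eliminating a = μs,
μs − 1 = m(s−2) ⇒ s(μ−m) = 1−2m ⇒ s = -0.28/-0.002 = 140.0000.
So a = μs = 89.320, b = (1−μ)s = 50.680.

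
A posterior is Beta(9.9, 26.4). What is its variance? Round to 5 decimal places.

α+β = 36.3 and αβ = 261.36, so Var = αβ/[(α+β)²(α+β+1)] = 261.36/49149.837 = 0.00532.

0.00532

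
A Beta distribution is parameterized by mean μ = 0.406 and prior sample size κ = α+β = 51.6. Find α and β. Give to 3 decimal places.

Split κ in proportion μ : (1−μ): α = 0.406·51.6 = 20.950, β = 51.6 − 20.950 = 30.650.

α = 20.950, β = 30.650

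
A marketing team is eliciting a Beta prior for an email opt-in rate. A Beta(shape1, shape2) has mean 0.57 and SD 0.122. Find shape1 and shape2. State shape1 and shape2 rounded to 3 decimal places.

shape1 = 8.816, shape2 = 6.651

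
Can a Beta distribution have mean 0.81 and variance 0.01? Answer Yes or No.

The Beta variance bound is σ² < μ(1−μ).
Here μ(1−μ) = 0.81×0.19 = 0.1539, and 0.01 < 0.1539.

Yes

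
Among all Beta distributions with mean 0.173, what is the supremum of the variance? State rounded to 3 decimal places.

0.143

Var = μ(1−μ)/(α+β+1), which approaches μ(1−μ) as α+β → 0.
So the supremum is μ(1−μ) = 0.173×0.827 = 0.143.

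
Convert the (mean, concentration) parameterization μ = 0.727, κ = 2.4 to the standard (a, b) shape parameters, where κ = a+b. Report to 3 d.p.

Split κ in proportion μ : (1−μ): a = 0.727·2.4 = 1.745, b = 2.4 − 1.745 = 0.655.

a = 1.745, b = 0.655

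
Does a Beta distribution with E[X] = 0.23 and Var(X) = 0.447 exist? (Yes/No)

The Beta variance bound is σ² < μ(1−μ).
Here μ(1−μ) = 0.23×0.77 = 0.1771, and 0.447 ≥ 0.1771.

No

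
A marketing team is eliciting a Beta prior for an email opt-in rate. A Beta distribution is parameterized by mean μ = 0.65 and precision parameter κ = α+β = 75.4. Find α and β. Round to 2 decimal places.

α = 49.01, β = 26.39

Split κ in proportion μ : (1−μ): α = 0.65·75.4 = 49.01, β = 75.4 − 49.01 = 26.39.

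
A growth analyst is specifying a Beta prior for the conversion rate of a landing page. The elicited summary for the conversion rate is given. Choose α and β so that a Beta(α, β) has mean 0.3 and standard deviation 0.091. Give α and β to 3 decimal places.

Variance = 0.091² = 0.008281. The moment-matching identity α+β = μ(1−μ)/Var − 1 gives
α+β = 0.21/0.008281 − 1 = 24.3593, so α = μ·24.3593 = 7.308 and β = (1−μ)·24.3593 = 17.051.

α = 7.308, β = 17.051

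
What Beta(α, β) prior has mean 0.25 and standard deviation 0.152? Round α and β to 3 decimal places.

Variance = 0.152² = 0.023104. The moment-matching identity α+β = μ(1−μ)/Var − 1 gives
α+β = 0.1875/0.023104 − 1 = 7.1155, so α = μ·7.1155 = 1.779 and β = (1−μ)·7.1155 = 5.337.

α = 1.779, β = 5.337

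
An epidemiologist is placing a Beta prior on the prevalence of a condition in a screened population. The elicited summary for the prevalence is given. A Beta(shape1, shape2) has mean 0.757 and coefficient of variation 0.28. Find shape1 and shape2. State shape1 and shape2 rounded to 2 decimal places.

σ = CV·μ = 0.28×0.757 = 0.21196, so σ² = 0.044927.
s+1 = μ(1−μ)/σ² = 0.183951/0.044927 = 4.0944, so s = shape1+shape2 = 3.0944.
shape1 = μs = 2.34, shape2 = (1−μ)s = 0.75.

shape1 = 2.34, shape2 = 0.75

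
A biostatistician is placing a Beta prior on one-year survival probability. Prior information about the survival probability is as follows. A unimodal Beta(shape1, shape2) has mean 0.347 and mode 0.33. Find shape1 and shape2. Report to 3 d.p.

Let s = shape1+shape2. Mean gives shape1 = μs = 0.347s; mode gives (shape1−1)/(s−2) = 0.33.
Substituting: 0.347s − 1 = 0.33(s−2) = 0.33s − 0.66, so 0.017s = 0.34 and s = 20.0000.
Then shape1 = 0.347×20.0000 = 6.940 and shape2 = s−shape1 = 13.060.

shape1 = 6.940, shape2 = 13.060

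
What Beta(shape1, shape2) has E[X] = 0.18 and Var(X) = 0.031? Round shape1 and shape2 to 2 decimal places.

shape1 = 0.68, shape2 = 3.08

Let s = shape1+shape2. The Beta variance is μ(1−μ)/(s+1).
So s+1 = μ(1−μ)/σ² = (0.18×0.82)/0.031 = 0.1476/0.031 = 4.7613, giving s = 3.7613.
Then shape1 = μs = 0.18×3.7613 = 0.68 and shape2 = (1−μ)s = 0.82×3.7613 = 3.08.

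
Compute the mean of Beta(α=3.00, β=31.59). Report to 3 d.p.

0.087

E[X] = α/(α+β) = 3.00/34.59 = 0.087.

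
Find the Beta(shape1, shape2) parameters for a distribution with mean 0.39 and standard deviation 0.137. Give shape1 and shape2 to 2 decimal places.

shape1 = 4.55, shape2 = 7.12

σ² = 0.137² = 0.018769.
With s = shape1+shape2, Var = μ(1−μ)/(s+1), so s+1 = (0.39×0.61)/0.018769 = 12.6752 and s = 11.6752.
shape1 = μs = 4.55, shape2 = (1−μ)s = 7.12.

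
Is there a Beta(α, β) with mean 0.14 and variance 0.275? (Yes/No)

No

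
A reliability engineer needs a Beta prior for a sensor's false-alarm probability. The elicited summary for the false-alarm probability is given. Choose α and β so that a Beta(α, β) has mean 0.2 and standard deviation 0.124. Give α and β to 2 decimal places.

Variance = 0.124² = 0.015376. The moment-matching identity α+β = μ(1−μ)/Var − 1 gives
α+β = 0.16/0.015376 − 1 = 9.4058, so α = μ·9.4058 = 1.88 and β = (1−μ)·9.4058 = 7.52.

α = 1.88, β = 7.52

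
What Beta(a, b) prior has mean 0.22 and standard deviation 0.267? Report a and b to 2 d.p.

a = 0.31, b = 1.10

Variance = 0.267² = 0.071289. The moment-matching identity a+b = μ(1−μ)/Var − 1 gives
a+b = 0.1716/0.071289 − 1 = 1.4071, so a = μ·1.4071 = 0.31 and b = (1−μ)·1.4071 = 1.10.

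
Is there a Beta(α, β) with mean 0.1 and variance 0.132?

A Beta with mean μ has variance μ(1−μ)/(α+β+1) < μ(1−μ).
Here μ(1−μ) = 0.1×0.9 = 0.09, and 0.132 ≥ 0.09.

No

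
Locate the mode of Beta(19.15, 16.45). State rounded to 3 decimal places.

0.540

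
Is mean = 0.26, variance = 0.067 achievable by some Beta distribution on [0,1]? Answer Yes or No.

Yes

For any Beta, Var(X) < E[X]·(1−E[X]).
Here μ(1−μ) = 0.26×0.74 = 0.1924, and 0.067 < 0.1924.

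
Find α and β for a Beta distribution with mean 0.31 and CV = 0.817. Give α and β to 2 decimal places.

α = 0.72, β = 1.61

σ = CV·μ = 0.817×0.31 = 0.25327, so σ² = 0.064146.
s+1 = μ(1−μ)/σ² = 0.2139/0.064146 = 3.3346, so s = α+β = 2.3346.
α = μs = 0.72, β = (1−μ)s = 1.61.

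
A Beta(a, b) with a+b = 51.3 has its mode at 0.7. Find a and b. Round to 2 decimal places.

Mode = (a−1)/(κ−2) with κ = a+b, so a−1 = 0.7·49.3 = 34.51.
a = 35.51; b = κ − a = 15.79.

a = 35.51, b = 15.79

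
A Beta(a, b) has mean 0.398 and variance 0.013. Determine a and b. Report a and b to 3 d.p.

a = 6.937, b = 10.493

Let s = a+b. The Beta variance is μ(1−μ)/(s+1).
So s+1 = μ(1−μ)/σ² = (0.398×0.602)/0.013 = 0.239596/0.013 = 18.4305, giving s = 17.4305.
Then a = μs = 0.398×17.4305 = 6.937 and b = (1−μ)s = 0.602×17.4305 = 10.493.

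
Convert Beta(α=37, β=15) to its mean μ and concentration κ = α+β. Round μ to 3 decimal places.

κ = α+β = 37+15 = 52; μ = α/κ = 37/52 = 0.712.

μ = 0.712, κ = 52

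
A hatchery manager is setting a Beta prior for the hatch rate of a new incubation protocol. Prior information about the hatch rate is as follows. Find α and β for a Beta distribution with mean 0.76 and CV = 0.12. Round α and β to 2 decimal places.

α = 15.91, β = 5.02

Var = (CV·μ)² = (0.12×0.76)² = 0.008317.
α+β = μ(1−μ)/Var − 1 = 0.1824/0.008317 − 1 = 20.9298.
Thus α = 0.76·20.9298 = 15.91 and β = 0.24·20.9298 = 5.02.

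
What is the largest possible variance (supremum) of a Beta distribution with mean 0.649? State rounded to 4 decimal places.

0.2278

For fixed mean μ the Beta variance is μ(1−μ)/(α+β+1), increasing as α+β decreases.
Its least upper bound (not attained) is μ(1−μ) = 0.649·0.351 = 0.2278.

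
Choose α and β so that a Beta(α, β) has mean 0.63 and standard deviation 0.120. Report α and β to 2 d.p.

α = 9.57, β = 5.62

σ² = 0.120² = 0.014400.
With s = α+β, Var = μ(1−μ)/(s+1), so s+1 = (0.63×0.37)/0.014400 = 16.1875 and s = 15.1875.
α = μs = 9.57, β = (1−μ)s = 5.62.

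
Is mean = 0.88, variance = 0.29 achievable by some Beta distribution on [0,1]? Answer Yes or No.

The Beta variance bound is σ² < μ(1−μ).
Here μ(1−μ) = 0.88×0.12 = 0.1056, and 0.29 ≥ 0.1056.

No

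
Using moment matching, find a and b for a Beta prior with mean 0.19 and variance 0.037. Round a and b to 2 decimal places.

By moment matching, a+b = μ(1−μ)/σ² − 1 = (0.19·0.81)/0.037 − 1 = 4.1595 − 1 = 3.1595.
Since a/(a+b) = μ, a = 0.19·3.1595 = 0.60 and b = 0.81·3.1595 = 2.56.

a = 0.60, b = 2.56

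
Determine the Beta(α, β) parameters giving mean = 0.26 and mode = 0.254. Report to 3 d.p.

α = 21.320, β = 60.680

Let s = α+β. Mean gives α = μs = 0.26s; mode gives (α−1)/(s−2) = 0.254.
Substituting: 0.26s − 1 = 0.254(s−2) = 0.254s − 0.508, so 0.006s = 0.492 and s = 82.0000.
Then α = 0.26×82.0000 = 21.320 and β = s−α = 60.680.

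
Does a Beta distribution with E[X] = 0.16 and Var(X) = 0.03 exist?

For any Beta, Var(X) < E[X]·(1−E[X]).
Here μ(1−μ) = 0.16×0.84 = 0.1344, and 0.03 < 0.1344.

Yes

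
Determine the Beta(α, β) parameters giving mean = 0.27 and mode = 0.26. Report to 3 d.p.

With s = α+β: μ = α/s and mode = (α−1)/(s−2). Eliminating α = μs,
μs − 1 = m(s−2) ⇒ s(μ−m) = 1−2m ⇒ s = 0.48/0.01 = 48.0000.
So α = μs = 12.960, β = (1−μ)s = 35.040.

α = 12.960, β = 35.040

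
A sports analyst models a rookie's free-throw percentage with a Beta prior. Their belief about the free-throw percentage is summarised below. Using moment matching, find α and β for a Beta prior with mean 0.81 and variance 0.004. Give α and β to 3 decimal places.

By moment matching, α+β = μ(1−μ)/σ² − 1 = (0.81·0.19)/0.004 − 1 = 38.4750 − 1 = 37.4750.
Since α/(α+β) = μ, α = 0.81·37.4750 = 30.355 and β = 0.19·37.4750 = 7.120.

α = 30.355, β = 7.120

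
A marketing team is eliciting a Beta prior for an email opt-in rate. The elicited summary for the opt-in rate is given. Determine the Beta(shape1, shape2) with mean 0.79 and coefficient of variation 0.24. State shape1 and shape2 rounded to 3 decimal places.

shape1 = 2.856, shape2 = 0.759

σ = CV·μ = 0.24×0.79 = 0.18960, so σ² = 0.035948.
s+1 = μ(1−μ)/σ² = 0.1659/0.035948 = 4.6150, so s = shape1+shape2 = 3.6150.
shape1 = μs = 2.856, shape2 = (1−μ)s = 0.759.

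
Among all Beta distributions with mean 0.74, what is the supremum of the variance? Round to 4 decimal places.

For fixed mean μ the Beta variance is μ(1−μ)/(α+β+1), increasing as α+β decreases.
Its least upper bound (not attained) is μ(1−μ) = 0.74·0.26 = 0.1924.

0.1924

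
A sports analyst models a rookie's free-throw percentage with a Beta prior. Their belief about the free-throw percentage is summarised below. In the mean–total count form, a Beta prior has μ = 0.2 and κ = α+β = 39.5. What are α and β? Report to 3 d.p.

α = 7.900, β = 31.600

α = μκ = 0.2×39.5 = 7.900 and β = (1−μ)κ = 0.8×39.5 = 31.600.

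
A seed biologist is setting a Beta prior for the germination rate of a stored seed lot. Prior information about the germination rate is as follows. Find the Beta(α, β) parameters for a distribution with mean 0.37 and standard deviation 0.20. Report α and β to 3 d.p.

α = 1.786, β = 3.041

Variance = 0.20² = 0.0400. The moment-matching identity α+β = μ(1−μ)/Var − 1 gives
α+β = 0.2331/0.0400 − 1 = 4.8275, so α = μ·4.8275 = 1.786 and β = (1−μ)·4.8275 = 3.041.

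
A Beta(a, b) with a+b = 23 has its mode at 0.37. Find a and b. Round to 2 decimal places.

For a,b>1 the mode is (a−1)/(a+b−2), so a = mode·(κ−2)+1 = 0.37×21+1 = 8.77.
And b = (1−mode)·(κ−2)+1 = 0.63×21+1 = 14.23.

a = 8.77, b = 14.23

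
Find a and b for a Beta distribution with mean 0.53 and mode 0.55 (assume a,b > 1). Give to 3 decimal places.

With s = a+b: μ = a/s and mode = (a−1)/(s−2). Eliminating a = μs,
μs − 1 = m(s−2) ⇒ s(μ−m) = 1−2m ⇒ s = -0.10/-0.02 = 5.0000.
So a = μs = 2.650, b = (1−μ)s = 2.350.

a = 2.650, b = 2.350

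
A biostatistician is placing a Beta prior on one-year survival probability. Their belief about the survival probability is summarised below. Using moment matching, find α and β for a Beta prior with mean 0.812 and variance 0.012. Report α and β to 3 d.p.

α = 9.518, β = 2.204

Let s = α+β. The Beta variance is μ(1−μ)/(s+1).
So s+1 = μ(1−μ)/σ² = (0.812×0.188)/0.012 = 0.152656/0.012 = 12.7213, giving s = 11.7213.
Then α = μs = 0.812×11.7213 = 9.518 and β = (1−μ)s = 0.188×11.7213 = 2.204.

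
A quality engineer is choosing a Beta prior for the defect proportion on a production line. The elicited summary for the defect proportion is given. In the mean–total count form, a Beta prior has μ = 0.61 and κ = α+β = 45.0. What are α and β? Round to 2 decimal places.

Split κ in proportion μ : (1−μ): α = 0.61·45.0 = 27.45, β = 45.0 − 27.45 = 17.55.

α = 27.45, β = 17.55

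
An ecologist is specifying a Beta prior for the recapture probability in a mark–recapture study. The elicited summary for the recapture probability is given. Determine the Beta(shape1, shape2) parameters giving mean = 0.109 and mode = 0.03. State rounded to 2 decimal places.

shape1 = 1.30, shape2 = 10.60

Let s = shape1+shape2. Mean gives shape1 = μs = 0.109s; mode gives (shape1−1)/(s−2) = 0.03.
Substituting: 0.109s − 1 = 0.03(s−2) = 0.03s − 0.06, so 0.079s = 0.94 and s = 11.8987.
Then shape1 = 0.109×11.8987 = 1.30 and shape2 = s−shape1 = 10.60.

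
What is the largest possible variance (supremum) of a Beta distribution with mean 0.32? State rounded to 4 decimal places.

For fixed mean μ the Beta variance is μ(1−μ)/(α+β+1), increasing as α+β decreases.
Its least upper bound (not attained) is μ(1−μ) = 0.32·0.68 = 0.2176.

0.2176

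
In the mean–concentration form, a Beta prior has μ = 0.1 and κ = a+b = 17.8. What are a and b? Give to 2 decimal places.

a = μκ = 0.1×17.8 = 1.78 and b = (1−μ)κ = 0.9×17.8 = 16.02.

a = 1.78, b = 16.02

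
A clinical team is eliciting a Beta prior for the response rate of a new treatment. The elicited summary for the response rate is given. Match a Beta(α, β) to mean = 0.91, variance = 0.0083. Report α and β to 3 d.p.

α = 8.069, β = 0.798

By moment matching, α+β = μ(1−μ)/σ² − 1 = (0.91·0.09)/0.0083 − 1 = 9.8675 − 1 = 8.8675.
Since α/(α+β) = μ, α = 0.91·8.8675 = 8.069 and β = 0.09·8.8675 = 0.798.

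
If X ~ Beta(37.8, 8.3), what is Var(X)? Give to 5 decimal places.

μ = 37.8/46.1 = 0.819957; Var = μ(1−μ)/(α+β+1) = 0.1476278/47.1 = 0.00313.

0.00313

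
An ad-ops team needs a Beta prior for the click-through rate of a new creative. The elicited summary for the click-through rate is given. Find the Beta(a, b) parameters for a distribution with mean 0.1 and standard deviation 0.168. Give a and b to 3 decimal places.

a = 0.219, b = 1.970

Variance = 0.168² = 0.028224. The moment-matching identity a+b = μ(1−μ)/Var − 1 gives
a+b = 0.09/0.028224 − 1 = 2.1888, so a = μ·2.1888 = 0.219 and b = (1−μ)·2.1888 = 1.970.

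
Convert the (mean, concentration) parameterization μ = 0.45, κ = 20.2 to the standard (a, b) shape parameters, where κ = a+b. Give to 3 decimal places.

Split κ in proportion μ : (1−μ): a = 0.45·20.2 = 9.090, b = 20.2 − 9.090 = 11.110.

a = 9.090, b = 11.110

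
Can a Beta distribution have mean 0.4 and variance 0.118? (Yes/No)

Yes

For any Beta, Var(X) < E[X]·(1−E[X]).
Here μ(1−μ) = 0.4×0.6 = 0.24, and 0.118 < 0.24.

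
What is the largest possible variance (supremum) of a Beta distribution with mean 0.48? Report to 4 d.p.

Var = μ(1−μ)/(α+β+1), which approaches μ(1−μ) as α+β → 0.
So the supremum is μ(1−μ) = 0.48×0.52 = 0.2496.

0.2496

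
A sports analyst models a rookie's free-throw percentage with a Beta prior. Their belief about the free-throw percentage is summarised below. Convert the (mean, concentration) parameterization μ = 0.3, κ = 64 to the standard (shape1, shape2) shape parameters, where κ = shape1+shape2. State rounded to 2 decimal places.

Split κ in proportion μ : (1−μ): shape1 = 0.3·64 = 19.20, shape2 = 64 − 19.20 = 44.80.

shape1 = 19.20, shape2 = 44.80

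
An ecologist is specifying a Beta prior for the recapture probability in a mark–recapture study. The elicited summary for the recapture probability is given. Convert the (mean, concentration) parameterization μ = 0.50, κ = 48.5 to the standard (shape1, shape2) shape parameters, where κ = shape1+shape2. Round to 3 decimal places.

shape1 = 24.250, shape2 = 24.250

Split κ in proportion μ : (1−μ): shape1 = 0.50·48.5 = 24.250, shape2 = 48.5 − 24.250 = 24.250.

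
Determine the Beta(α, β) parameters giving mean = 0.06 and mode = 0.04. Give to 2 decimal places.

α = 2.76, β = 43.24

With s = α+β: μ = α/s and mode = (α−1)/(s−2). Eliminating α = μs,
μs − 1 = m(s−2) ⇒ s(μ−m) = 1−2m ⇒ s = 0.92/0.02 = 46.0000.
So α = μs = 2.76, β = (1−μ)s = 43.24.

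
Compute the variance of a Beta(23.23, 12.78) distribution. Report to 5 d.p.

0.00619

α+β = 36.01 and αβ = 296.8794, so Var = αβ/[(α+β)²(α+β+1)] = 296.8794/47991.610901 = 0.00619.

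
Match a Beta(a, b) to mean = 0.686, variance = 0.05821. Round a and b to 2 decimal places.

Let s = a+b. The Beta variance is μ(1−μ)/(s+1).
So s+1 = μ(1−μ)/σ² = (0.686×0.314)/0.05821 = 0.215404/0.05821 = 3.7005, giving s = 2.7005.
Then a = μs = 0.686×2.7005 = 1.85 and b = (1−μ)s = 0.314×2.7005 = 0.85.

a = 1.85, b = 0.85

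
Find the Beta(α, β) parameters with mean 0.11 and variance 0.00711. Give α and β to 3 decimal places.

Let s = α+β. The Beta variance is μ(1−μ)/(s+1).
So s+1 = μ(1−μ)/σ² = (0.11×0.89)/0.00711 = 0.0979/0.00711 = 13.7693, giving s = 12.7693.
Then α = μs = 0.11×12.7693 = 1.405 and β = (1−μ)s = 0.89×12.7693 = 11.365.

α = 1.405, β = 11.365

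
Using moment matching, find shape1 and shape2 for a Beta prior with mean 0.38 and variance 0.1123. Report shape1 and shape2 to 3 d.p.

shape1 = 0.417, shape2 = 0.681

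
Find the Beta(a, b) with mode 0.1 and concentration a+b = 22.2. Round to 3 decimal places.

Since the density peak of Beta(a,b) is at (a−1)/(a+b−2),
a = 1 + 0.1(22.2−2) = 3.020 and b = 22.2 − 3.020 = 19.180.

a = 3.020, b = 19.180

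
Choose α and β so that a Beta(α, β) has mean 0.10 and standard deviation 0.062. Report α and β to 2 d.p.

Variance = 0.062² = 0.003844. The moment-matching identity α+β = μ(1−μ)/Var − 1 gives
α+β = 0.0900/0.003844 − 1 = 22.4131, so α = μ·22.4131 = 2.24 and β = (1−μ)·22.4131 = 20.17.

α = 2.24, β = 20.17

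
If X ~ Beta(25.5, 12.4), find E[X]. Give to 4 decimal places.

0.6728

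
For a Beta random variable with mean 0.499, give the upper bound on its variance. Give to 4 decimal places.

For fixed mean μ the Beta variance is μ(1−μ)/(α+β+1), increasing as α+β decreases.
Its least upper bound (not attained) is μ(1−μ) = 0.499·0.501 = 0.2500.

0.2500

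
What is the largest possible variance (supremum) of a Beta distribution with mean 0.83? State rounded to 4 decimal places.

Var = μ(1−μ)/(α+β+1), which approaches μ(1−μ) as α+β → 0.
So the supremum is μ(1−μ) = 0.83×0.17 = 0.1411.

0.1411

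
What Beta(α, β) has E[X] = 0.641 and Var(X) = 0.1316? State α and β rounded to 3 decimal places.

α = 0.480, β = 0.269

Let s = α+β. The Beta variance is μ(1−μ)/(s+1).
So s+1 = μ(1−μ)/σ² = (0.641×0.359)/0.1316 = 0.230119/0.1316 = 1.7486, giving s = 0.7486.
Then α = μs = 0.641×0.7486 = 0.480 and β = (1−μ)s = 0.359×0.7486 = 0.269.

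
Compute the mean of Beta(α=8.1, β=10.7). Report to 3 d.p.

0.431

E[X] = α/(α+β) = 8.1/18.8 = 0.431.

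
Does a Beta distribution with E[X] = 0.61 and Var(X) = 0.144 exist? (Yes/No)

Yes

The Beta variance bound is σ² < μ(1−μ).
Here μ(1−μ) = 0.61×0.39 = 0.2379, and 0.144 < 0.2379.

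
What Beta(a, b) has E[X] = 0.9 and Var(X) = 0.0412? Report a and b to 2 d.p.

a = 1.07, b = 0.12

Let s = a+b. The Beta variance is μ(1−μ)/(s+1).
So s+1 = μ(1−μ)/σ² = (0.9×0.1)/0.0412 = 0.09/0.0412 = 2.1845, giving s = 1.1845.
Then a = μs = 0.9×1.1845 = 1.07 and b = (1−μ)s = 0.1×1.1845 = 0.12.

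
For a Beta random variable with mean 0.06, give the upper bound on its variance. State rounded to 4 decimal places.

Var = μ(1−μ)/(α+β+1), which approaches μ(1−μ) as α+β → 0.
So the supremum is μ(1−μ) = 0.06×0.94 = 0.0564.

0.0564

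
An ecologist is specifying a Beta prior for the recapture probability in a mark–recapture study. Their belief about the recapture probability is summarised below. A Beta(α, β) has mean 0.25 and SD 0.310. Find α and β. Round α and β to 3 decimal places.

First σ² = 0.096100. Setting α = μn, β = (1−μ)n with n = α+β,
μ(1−μ)/(n+1) = 0.096100 ⇒ n+1 = 0.1875/0.096100 = 1.9511 ⇒ n = 0.9511.
Hence α = 0.25×0.9511 = 0.238, β = 0.75×0.9511 = 0.713.

α = 0.238, β = 0.713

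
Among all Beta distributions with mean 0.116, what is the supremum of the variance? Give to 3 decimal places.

0.103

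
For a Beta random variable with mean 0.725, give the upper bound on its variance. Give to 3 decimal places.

For fixed mean μ the Beta variance is μ(1−μ)/(α+β+1), increasing as α+β decreases.
Its least upper bound (not attained) is μ(1−μ) = 0.725·0.275 = 0.199.

0.199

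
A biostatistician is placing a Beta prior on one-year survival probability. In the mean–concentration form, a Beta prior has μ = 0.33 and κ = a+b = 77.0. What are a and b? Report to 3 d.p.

a = 25.410, b = 51.590

Split κ in proportion μ : (1−μ): a = 0.33·77.0 = 25.410, b = 77.0 − 25.410 = 51.590.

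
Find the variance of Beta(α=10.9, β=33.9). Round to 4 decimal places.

0.0040

μ = 10.9/44.8 = 0.243304; Var = μ(1−μ)/(α+β+1) = 0.1841069/45.8 = 0.0040.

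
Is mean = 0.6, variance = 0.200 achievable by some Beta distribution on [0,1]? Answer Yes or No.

The Beta variance bound is σ² < μ(1−μ).
Here μ(1−μ) = 0.6×0.4 = 0.24, and 0.200 < 0.24.

Yes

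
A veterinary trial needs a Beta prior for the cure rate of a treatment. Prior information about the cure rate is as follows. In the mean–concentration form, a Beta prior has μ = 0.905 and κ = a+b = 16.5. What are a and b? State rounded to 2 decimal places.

Split κ in proportion μ : (1−μ): a = 0.905·16.5 = 14.93, b = 16.5 − 14.93 = 1.57.

a = 14.93, b = 1.57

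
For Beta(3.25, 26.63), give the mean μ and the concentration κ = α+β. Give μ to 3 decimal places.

κ = α+β = 3.25+26.63 = 29.88; μ = α/κ = 3.25/29.88 = 0.109.

μ = 0.109, κ = 29.88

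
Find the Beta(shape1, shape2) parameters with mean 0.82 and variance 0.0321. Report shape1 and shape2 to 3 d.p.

shape1 = 2.950, shape2 = 0.648

Let s = shape1+shape2. The Beta variance is μ(1−μ)/(s+1).
So s+1 = μ(1−μ)/σ² = (0.82×0.18)/0.0321 = 0.1476/0.0321 = 4.5981, giving s = 3.5981.
Then shape1 = μs = 0.82×3.5981 = 2.950 and shape2 = (1−μ)s = 0.18×3.5981 = 0.648.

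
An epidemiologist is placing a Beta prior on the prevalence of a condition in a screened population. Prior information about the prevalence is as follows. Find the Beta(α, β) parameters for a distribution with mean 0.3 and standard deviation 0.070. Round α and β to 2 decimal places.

α = 12.56, β = 29.30

First σ² = 0.004900. Setting α = μn, β = (1−μ)n with n = α+β,
μ(1−μ)/(n+1) = 0.004900 ⇒ n+1 = 0.21/0.004900 = 42.8571 ⇒ n = 41.8571.
Hence α = 0.3×41.8571 = 12.56, β = 0.7×41.8571 = 29.30.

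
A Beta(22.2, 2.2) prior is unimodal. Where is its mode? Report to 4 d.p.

0.9464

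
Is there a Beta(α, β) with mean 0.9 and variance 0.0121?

The Beta variance bound is σ² < μ(1−μ).
Here μ(1−μ) = 0.9×0.1 = 0.09, and 0.0121 < 0.09.

Yes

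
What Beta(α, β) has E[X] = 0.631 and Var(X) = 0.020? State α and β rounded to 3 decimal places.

α = 6.715, β = 3.927

Let s = α+β. The Beta variance is μ(1−μ)/(s+1).
So s+1 = μ(1−μ)/σ² = (0.631×0.369)/0.020 = 0.232839/0.020 = 11.6419, giving s = 10.6419.
Then α = μs = 0.631×10.6419 = 6.715 and β = (1−μ)s = 0.369×10.6419 = 3.927.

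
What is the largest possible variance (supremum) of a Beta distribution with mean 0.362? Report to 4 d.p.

0.2310

Var = μ(1−μ)/(α+β+1), which approaches μ(1−μ) as α+β → 0.
So the supremum is μ(1−μ) = 0.362×0.638 = 0.2310.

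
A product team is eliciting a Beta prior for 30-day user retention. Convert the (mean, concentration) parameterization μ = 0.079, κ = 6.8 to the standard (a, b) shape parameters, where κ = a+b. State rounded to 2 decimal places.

a = 0.54, b = 6.26

Split κ in proportion μ : (1−μ): a = 0.079·6.8 = 0.54, b = 6.8 − 0.54 = 6.26.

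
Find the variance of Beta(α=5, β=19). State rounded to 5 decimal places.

0.00660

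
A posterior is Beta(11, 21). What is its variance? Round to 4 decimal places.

0.0068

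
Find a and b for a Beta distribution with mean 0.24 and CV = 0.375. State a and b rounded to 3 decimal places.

σ = CV·μ = 0.375×0.24 = 0.09000, so σ² = 0.008100.
s+1 = μ(1−μ)/σ² = 0.1824/0.008100 = 22.5185, so s = a+b = 21.5185.
a = μs = 5.164, b = (1−μ)s = 16.354.

a = 5.164, b = 16.354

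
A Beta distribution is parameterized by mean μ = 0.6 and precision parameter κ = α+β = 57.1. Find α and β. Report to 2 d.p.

α = 34.26, β = 22.84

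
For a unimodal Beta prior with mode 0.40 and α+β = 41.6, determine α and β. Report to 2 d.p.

Mode = (α−1)/(κ−2) with κ = α+β, so α−1 = 0.40·39.6 = 15.84.
α = 16.84; β = κ − α = 24.76.

α = 16.84, β = 24.76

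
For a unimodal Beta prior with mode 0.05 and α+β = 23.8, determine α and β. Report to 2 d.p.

Mode = (α−1)/(κ−2) with κ = α+β, so α−1 = 0.05·21.8 = 1.09.
α = 2.09; β = κ − α = 21.71.

α = 2.09, β = 21.71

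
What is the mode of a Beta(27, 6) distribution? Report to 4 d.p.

0.8387

With α,β > 1, mode = (α−1)/(α+β−2) = 26/31 = 0.8387.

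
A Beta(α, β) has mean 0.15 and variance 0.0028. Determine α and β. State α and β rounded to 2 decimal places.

α = 6.68, β = 37.86

By moment matching, α+β = μ(1−μ)/σ² − 1 = (0.15·0.85)/0.0028 − 1 = 45.5357 − 1 = 44.5357.
Since α/(α+β) = μ, α = 0.15·44.5357 = 6.68 and β = 0.85·44.5357 = 37.86.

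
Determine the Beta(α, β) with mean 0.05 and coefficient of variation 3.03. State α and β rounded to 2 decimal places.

σ = CV·μ = 3.03×0.05 = 0.15150, so σ² = 0.022952.
s+1 = μ(1−μ)/σ² = 0.0475/0.022952 = 2.0695, so s = α+β = 1.0695.
α = μs = 0.05, β = (1−μ)s = 1.02.

α = 0.05, β = 1.02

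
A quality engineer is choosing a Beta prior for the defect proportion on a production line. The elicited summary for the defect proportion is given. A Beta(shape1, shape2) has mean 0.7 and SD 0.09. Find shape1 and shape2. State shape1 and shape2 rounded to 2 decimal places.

shape1 = 17.45, shape2 = 7.48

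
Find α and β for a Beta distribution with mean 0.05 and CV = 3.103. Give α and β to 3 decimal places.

α = 0.049, β = 0.925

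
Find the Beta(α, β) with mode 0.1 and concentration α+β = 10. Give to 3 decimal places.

For α,β>1 the mode is (α−1)/(α+β−2), so α = mode·(κ−2)+1 = 0.1×8+1 = 1.800.
And β = (1−mode)·(κ−2)+1 = 0.9×8+1 = 8.200.

α = 1.800, β = 8.200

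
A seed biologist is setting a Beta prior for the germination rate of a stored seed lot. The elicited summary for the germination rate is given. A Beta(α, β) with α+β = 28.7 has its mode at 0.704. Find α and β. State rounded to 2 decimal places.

α = 19.80, β = 8.90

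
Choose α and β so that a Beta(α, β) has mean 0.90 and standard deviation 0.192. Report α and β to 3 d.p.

α = 1.297, β = 0.144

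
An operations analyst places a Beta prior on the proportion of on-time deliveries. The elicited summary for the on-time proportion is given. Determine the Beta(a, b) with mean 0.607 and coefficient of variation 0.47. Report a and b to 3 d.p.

Var = (CV·μ)² = (0.47×0.607)² = 0.081390.
a+b = μ(1−μ)/Var − 1 = 0.238551/0.081390 − 1 = 1.9309.
Thus a = 0.607·1.9309 = 1.172 and b = 0.393·1.9309 = 0.759.

a = 1.172, b = 0.759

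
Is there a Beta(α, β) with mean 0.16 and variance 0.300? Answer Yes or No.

For any Beta, Var(X) < E[X]·(1−E[X]).
Here μ(1−μ) = 0.16×0.84 = 0.1344, and 0.300 ≥ 0.1344.

No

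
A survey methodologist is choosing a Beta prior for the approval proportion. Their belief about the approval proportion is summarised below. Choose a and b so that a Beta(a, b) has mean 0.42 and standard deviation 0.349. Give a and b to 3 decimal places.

a = 0.420, b = 0.580

Variance = 0.349² = 0.121801. The moment-matching identity a+b = μ(1−μ)/Var − 1 gives
a+b = 0.2436/0.121801 − 1 = 1.0000, so a = μ·1.0000 = 0.420 and b = (1−μ)·1.0000 = 0.580.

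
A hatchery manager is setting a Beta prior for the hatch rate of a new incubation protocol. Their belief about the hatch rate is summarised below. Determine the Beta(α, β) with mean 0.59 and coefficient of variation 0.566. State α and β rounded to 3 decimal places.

Var = (CV·μ)² = (0.566×0.59)² = 0.111516.
α+β = μ(1−μ)/Var − 1 = 0.2419/0.111516 − 1 = 1.1692.
Thus α = 0.59·1.1692 = 0.690 and β = 0.41·1.1692 = 0.479.

α = 0.690, β = 0.479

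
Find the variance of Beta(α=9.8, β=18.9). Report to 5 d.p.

μ = 9.8/28.7 = 0.341463; Var = μ(1−μ)/(α+β+1) = 0.2248662/29.7 = 0.00757.

0.00757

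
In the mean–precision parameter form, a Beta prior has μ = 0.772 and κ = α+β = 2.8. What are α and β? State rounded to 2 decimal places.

α = 2.16, β = 0.64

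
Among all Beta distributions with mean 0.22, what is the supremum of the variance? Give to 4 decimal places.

0.1716

Var = μ(1−μ)/(α+β+1), which approaches μ(1−μ) as α+β → 0.
So the supremum is μ(1−μ) = 0.22×0.78 = 0.1716.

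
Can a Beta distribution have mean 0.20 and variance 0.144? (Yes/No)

Yes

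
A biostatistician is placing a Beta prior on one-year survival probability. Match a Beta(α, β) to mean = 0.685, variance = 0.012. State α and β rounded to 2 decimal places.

α = 11.63, β = 5.35

Write ν = α+β; then α = μν and Var = μ(1−μ)/(ν+1).
ν = μ(1−μ)/Var − 1 = 0.215775/0.012 − 1 = 16.9812.
α = 0.685·16.9812 = 11.63, β = 0.315·16.9812 = 5.35.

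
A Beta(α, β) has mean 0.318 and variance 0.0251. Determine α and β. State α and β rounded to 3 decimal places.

α = 2.430, β = 5.211

Let s = α+β. The Beta variance is μ(1−μ)/(s+1).
So s+1 = μ(1−μ)/σ² = (0.318×0.682)/0.0251 = 0.216876/0.0251 = 8.6405, giving s = 7.6405.
Then α = μs = 0.318×7.6405 = 2.430 and β = (1−μ)s = 0.682×7.6405 = 5.211.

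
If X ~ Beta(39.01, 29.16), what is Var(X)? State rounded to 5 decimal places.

0.00354

α+β = 68.17 and αβ = 1137.5316, so Var = αβ/[(α+β)²(α+β+1)] = 1137.5316/321443.289413 = 0.00354.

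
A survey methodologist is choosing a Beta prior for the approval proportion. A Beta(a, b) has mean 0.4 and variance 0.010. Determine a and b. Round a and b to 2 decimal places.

a = 9.20, b = 13.80

Let s = a+b. The Beta variance is μ(1−μ)/(s+1).
So s+1 = μ(1−μ)/σ² = (0.4×0.6)/0.010 = 0.24/0.010 = 24.0000, giving s = 23.0000.
Then a = μs = 0.4×23.0000 = 9.20 and b = (1−μ)s = 0.6×23.0000 = 13.80.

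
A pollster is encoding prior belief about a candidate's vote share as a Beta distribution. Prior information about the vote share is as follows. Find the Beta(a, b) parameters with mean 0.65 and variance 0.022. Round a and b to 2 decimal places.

By moment matching, a+b = μ(1−μ)/σ² − 1 = (0.65·0.35)/0.022 − 1 = 10.3409 − 1 = 9.3409.
Since a/(a+b) = μ, a = 0.65·9.3409 = 6.07 and b = 0.35·9.3409 = 3.27.

a = 6.07, b = 3.27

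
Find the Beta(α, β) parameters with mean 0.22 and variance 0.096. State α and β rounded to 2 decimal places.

α = 0.17, β = 0.61

By moment matching, α+β = μ(1−μ)/σ² − 1 = (0.22·0.78)/0.096 − 1 = 1.7875 − 1 = 0.7875.
Since α/(α+β) = μ, α = 0.22·0.7875 = 0.17 and β = 0.78·0.7875 = 0.61.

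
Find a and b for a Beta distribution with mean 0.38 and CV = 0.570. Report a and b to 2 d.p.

a = 1.53, b = 2.49

Var = (CV·μ)² = (0.570×0.38)² = 0.046916.
a+b = μ(1−μ)/Var − 1 = 0.2356/0.046916 − 1 = 4.0218.
Thus a = 0.38·4.0218 = 1.53 and b = 0.62·4.0218 = 2.49.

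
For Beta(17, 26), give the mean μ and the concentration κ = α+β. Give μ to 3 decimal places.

μ = 0.395, κ = 43

κ = α+β = 17+26 = 43; μ = α/κ = 17/43 = 0.395.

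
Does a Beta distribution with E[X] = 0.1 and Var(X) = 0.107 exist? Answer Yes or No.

No

The Beta variance bound is σ² < μ(1−μ).
Here μ(1−μ) = 0.1×0.9 = 0.09, and 0.107 ≥ 0.09.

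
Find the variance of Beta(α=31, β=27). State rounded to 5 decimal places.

0.00422

Var = αβ/[(α+β)²(α+β+1)] = (31×27)/(58²×59) = 837/198476 = 0.00422.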